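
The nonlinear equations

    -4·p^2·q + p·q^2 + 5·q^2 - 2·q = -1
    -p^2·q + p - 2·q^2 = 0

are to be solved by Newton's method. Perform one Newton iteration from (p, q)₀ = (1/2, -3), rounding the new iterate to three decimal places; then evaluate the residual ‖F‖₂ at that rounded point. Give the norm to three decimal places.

16.561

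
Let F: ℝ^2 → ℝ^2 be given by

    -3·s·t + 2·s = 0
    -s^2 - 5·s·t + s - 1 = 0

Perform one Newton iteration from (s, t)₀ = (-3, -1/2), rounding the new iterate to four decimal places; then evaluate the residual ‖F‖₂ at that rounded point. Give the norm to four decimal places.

4.6345

At (-3, -1/2): F = (-10.5000, -20.5000).
Jacobian J = [[-3·t + 2, -3·s], [-2·s - 5·t + 1, -5·s]].
At the point, J = [[3.5000, 9.0000], [9.5000, 15.0000]] (det J = -33.0000).
Solving J·Δ = −F gives Δ = (0.8182, 0.8485).
Then the next iterate is (s, t)₁ = (-2.1818, 0.3485).
Re-evaluating at (-2.1818, 0.3485): F = (-2.082528, -4.140265), so ‖F‖₂ = 4.6345.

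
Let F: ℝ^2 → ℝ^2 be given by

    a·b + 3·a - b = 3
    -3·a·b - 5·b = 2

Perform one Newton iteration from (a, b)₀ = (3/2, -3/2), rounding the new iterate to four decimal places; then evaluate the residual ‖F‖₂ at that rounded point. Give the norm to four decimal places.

At (3/2, -3/2): F = (0.7500, 12.2500).
Jacobian J = [[b + 3, a - 1], [-3·b, -3·a - 5]].
At the point, J = [[1.5000, 0.5000], [4.5000, -9.5000]] (det J = -16.5000).
Solving J·Δ = −F gives Δ = (-0.8030, 0.9091).
Then the next iterate is (a, b)₁ = (0.6970, -0.5909).
Re-evaluating at (0.6970, -0.5909): F = (-0.729957, 2.190072), so ‖F‖₂ = 2.3085.

2.3085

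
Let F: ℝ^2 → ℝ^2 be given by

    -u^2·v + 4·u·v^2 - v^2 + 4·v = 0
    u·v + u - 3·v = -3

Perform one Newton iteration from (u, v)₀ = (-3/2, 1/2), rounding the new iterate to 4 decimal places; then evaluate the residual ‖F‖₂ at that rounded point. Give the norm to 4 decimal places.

0.1943

At (-3/2, 1/2): F = (-0.8750, -0.7500).
Jacobian J = [[-2·u·v + 4·v^2, -u^2 + 8·u·v - 2·v + 4], [v + 1, u - 3]].
At the point, J = [[2.5000, -5.2500], [1.5000, -4.5000]] (det J = -3.3750).
Solving J·Δ = −F gives Δ = (0.0000, -0.1667).
Then the next iterate is (u, v)₁ = (-1.5000, 0.3333).
Re-evaluating at (-1.5000, 0.3333): F = (-0.194347, 0.000150), so ‖F‖₂ = 0.1943.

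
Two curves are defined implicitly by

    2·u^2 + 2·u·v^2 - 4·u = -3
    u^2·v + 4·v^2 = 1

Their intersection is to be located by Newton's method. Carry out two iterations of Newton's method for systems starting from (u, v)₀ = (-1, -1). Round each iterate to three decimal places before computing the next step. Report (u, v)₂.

(2.286, -1.217)

At (-1, -1): F = (7.000, 2.000).
Jacobian J = [[4·u + 2·v^2 - 4, 4·u·v], [2·u·v, u^2 + 8·v]].
At the point, J = [[-6.000, 4.000], [2.000, -7.000]] (det J = 34.000).
Solving J·Δ = −F gives Δ = (1.676, 0.765).
Then the next iterate is (u, v)₁ = (0.676, -0.235).
Round to (0.676, -0.235) and repeat: F = (1.28462, -0.88649), J = [[-1.18555, -0.63544], [-0.31772, -1.42302]].
Δ = (1.610, -0.982), so (u, v)₂ = (2.286, -1.217).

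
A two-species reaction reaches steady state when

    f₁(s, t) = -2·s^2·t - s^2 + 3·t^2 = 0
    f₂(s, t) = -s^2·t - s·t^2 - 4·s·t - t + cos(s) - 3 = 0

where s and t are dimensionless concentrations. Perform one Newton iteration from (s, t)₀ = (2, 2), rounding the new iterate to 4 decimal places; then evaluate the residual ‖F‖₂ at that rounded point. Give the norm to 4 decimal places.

11.2299

At (2, 2): F = (-8.0000, -37.416147).
Jacobian J = [[-4·s·t - 2·s, -2·s^2 + 6·t], [-2·s·t - t^2 - 4·t - sin(s), -s^2 - 2·s·t - 4·s - 1]].
At the point, J = [[-20.0000, 4.0000], [-20.909297, -21.0000]] (det J = 503.637190).
Solving J·Δ = −F gives Δ = (-0.6307, -1.1537).
Then the next iterate is (s, t)₁ = (1.3693, 0.8463).
Re-evaluating at (1.3693, 0.8463): F = (-2.899907, -10.849042), so ‖F‖₂ = 11.2299.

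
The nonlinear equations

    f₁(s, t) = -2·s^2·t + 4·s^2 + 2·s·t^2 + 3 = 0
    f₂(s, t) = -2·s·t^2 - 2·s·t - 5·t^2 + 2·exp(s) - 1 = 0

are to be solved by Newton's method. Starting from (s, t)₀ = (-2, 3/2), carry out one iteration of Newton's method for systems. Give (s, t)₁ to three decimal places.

(-1.595, 1.410)

At (-2, 3/2): F = (-2.000, 3.02067).
Jacobian J = [[-4·s·t + 8·s + 2·t^2, -2·s^2 + 4·s·t], [-2·t^2 - 2·t + 2·exp(s), -4·s·t - 2·s - 10·t]].
At the point, J = [[0.500, -20.000], [-7.22933, 1.000]] (det J = -144.08659).
Solving J·Δ = −F gives Δ = (0.405, -0.090).
Then the next iterate is (s, t)₁ = (-1.595, 1.410).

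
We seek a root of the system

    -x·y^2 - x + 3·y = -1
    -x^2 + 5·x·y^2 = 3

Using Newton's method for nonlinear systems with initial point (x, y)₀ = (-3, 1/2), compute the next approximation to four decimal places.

(-2.9697, -0.5354)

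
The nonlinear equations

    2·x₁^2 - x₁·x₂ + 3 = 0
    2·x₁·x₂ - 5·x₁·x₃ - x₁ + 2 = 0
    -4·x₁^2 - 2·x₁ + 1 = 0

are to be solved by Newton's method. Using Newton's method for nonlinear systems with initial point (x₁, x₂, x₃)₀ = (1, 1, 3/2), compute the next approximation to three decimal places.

At (1, 1, 3/2): F = (4.000, -4.500, -5.000).
Jacobian J = [[4·x₁ - x₂, -x₁, 0], [2·x₂ - 5·x₃ - 1, 2·x₁, -5·x₁], [-8·x₁ - 2, 0, 0]].
At the point, J = [[3.000, -1.000, 0.000], [-6.500, 2.000, -5.000], [-10.000, 0.000, 0.000]] (det J = -50.000).
Solving J·Δ = −F gives Δ = (-0.500, 2.500, 0.750).
Then the next iterate is (x₁, x₂, x₃)₁ = (0.500, 3.500, 2.250).

(0.500, 3.500, 2.250)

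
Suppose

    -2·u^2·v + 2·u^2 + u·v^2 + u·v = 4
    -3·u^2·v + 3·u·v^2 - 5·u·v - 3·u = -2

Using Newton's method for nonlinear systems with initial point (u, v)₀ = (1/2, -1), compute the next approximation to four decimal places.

(1.9118, 1.6471)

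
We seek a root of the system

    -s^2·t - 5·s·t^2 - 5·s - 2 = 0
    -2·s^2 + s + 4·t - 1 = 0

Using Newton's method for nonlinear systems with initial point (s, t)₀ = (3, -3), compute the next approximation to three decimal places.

(0.683, -2.372)

At (3, -3): F = (-125.000, -28.000).
Jacobian J = [[-2·s·t - 5·t^2 - 5, -s^2 - 10·s·t], [-4·s + 1, 4]].
At the point, J = [[-32.000, 81.000], [-11.000, 4.000]] (det J = 763.000).
Solving J·Δ = −F gives Δ = (-2.317, 0.628).
Then the next iterate is (s, t)₁ = (0.683, -2.372).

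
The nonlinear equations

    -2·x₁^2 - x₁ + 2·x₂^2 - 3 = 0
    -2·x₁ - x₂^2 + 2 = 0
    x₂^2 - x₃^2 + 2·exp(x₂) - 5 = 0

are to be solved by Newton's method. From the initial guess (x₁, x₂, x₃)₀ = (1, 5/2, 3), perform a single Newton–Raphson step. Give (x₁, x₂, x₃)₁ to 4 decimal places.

(0.3333, 1.5167, 0.9566)

At (1, 5/2, 3): F = (6.5000, -6.2500, 16.614988).
Jacobian J = [[-4·x₁ - 1, 4·x₂, 0], [-2, -2·x₂, 0], [0, 2·x₂ + 2·exp(x₂), -2·x₃]].
At the point, J = [[-5.0000, 10.0000, 0.0000], [-2.0000, -5.0000, 0.0000], [0.0000, 29.364988, -6.0000]] (det J = -270.0000).
Solving J·Δ = −F gives Δ = (-0.6667, -0.9833, -2.0434).
Then the next iterate is (x₁, x₂, x₃)₁ = (0.3333, 1.5167, 0.9566).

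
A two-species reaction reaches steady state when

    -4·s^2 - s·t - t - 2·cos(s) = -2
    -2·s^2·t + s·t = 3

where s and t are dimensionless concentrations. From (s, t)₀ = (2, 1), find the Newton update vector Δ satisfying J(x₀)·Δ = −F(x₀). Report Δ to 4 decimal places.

(-0.9988, -0.3347)

At (2, 1): F = (-16.167706, -9.0000).
Jacobian J = [[-8·s - t + 2·sin(s), -s - 1], [-4·s·t + t, -2·s^2 + s]].
At the point, J = [[-15.181405, -3.0000], [-7.0000, -6.0000]] (det J = 70.088431).
Solving J·Δ = −F gives Δ = (-0.9988, -0.3347).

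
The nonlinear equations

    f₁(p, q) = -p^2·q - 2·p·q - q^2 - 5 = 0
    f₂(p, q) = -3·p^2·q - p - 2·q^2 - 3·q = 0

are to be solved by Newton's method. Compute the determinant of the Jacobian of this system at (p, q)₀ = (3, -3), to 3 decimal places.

45.000

J = [[-2·p·q - 2·q, -p^2 - 2·p - 2·q], [-6·p·q - 1, -3·p^2 - 4·q - 3]].
At the point, J = [[24.000, -9.000], [53.000, -18.000]].
det J = 45.000.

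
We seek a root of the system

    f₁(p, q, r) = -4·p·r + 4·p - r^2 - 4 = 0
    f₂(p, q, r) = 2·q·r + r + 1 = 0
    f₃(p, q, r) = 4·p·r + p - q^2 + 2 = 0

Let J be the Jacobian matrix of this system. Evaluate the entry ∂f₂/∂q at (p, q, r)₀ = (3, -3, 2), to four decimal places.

4.0000

∂f₂/∂q = 2·r.
At (3, -3, 2) this is 4.0000.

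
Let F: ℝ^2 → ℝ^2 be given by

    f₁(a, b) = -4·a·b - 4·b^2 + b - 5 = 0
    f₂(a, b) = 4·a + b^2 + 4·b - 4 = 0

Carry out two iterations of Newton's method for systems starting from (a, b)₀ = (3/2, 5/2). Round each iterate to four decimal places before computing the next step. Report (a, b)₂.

(-3.4778, 2.7803)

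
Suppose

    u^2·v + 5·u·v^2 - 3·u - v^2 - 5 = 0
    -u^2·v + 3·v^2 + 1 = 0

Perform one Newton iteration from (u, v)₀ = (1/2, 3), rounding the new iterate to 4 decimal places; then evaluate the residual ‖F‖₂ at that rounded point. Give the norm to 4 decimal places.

7.1859

At (1/2, 3): F = (7.7500, 27.2500).
Jacobian J = [[2·u·v + 5·v^2 - 3, u^2 + 10·u·v - 2·v], [-2·u·v, -u^2 + 6·v]].
At the point, J = [[45.0000, 9.2500], [-3.0000, 17.7500]] (det J = 826.5000).
Solving J·Δ = −F gives Δ = (0.1385, -1.5118).
Then the next iterate is (u, v)₁ = (0.6385, 1.4882).
Re-evaluating at (0.6385, 1.4882): F = (-1.452971, 7.037505), so ‖F‖₂ = 7.1859.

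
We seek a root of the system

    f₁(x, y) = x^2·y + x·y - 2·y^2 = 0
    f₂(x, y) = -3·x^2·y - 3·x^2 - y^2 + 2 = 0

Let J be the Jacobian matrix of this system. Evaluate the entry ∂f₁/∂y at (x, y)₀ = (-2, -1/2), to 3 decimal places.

∂f₁/∂y = x^2 + x - 4·y.
At (-2, -1/2) this is 4.000.

4.000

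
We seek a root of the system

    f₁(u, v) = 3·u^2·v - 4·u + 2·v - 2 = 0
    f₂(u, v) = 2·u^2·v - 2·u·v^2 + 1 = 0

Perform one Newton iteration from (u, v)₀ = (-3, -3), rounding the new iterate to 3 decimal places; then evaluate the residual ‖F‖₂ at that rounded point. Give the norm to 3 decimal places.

22.794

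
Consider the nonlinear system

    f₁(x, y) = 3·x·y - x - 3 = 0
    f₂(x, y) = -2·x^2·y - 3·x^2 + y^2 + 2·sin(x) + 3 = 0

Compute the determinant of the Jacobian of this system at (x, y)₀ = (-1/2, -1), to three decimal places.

J = [[3·y - 1, 3·x], [-4·x·y - 6·x + 2·cos(x), -2·x^2 + 2·y]].
At the point, J = [[-4.000, -1.500], [2.75517, -2.500]].
det J = 14.133.

14.133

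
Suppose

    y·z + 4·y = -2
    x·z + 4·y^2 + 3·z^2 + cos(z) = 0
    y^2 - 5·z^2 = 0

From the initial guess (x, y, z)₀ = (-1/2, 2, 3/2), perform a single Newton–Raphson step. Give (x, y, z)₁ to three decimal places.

At (-1/2, 2, 3/2): F = (13.000, 22.07074, -7.250).
Jacobian J = [[0, z + 4, y], [z, 8·y, x + 6·z - sin(z)], [0, 2·y, -10·z]].
At the point, J = [[0.000, 5.500, 2.000], [1.500, 16.000, 7.50251], [0.000, 4.000, -15.000]] (det J = 135.750).
Solving J·Δ = −F gives Δ = (11.638, -1.994, -1.015).
Then the next iterate is (x, y, z)₁ = (11.138, 0.006, 0.485).

(11.138, 0.006, 0.485)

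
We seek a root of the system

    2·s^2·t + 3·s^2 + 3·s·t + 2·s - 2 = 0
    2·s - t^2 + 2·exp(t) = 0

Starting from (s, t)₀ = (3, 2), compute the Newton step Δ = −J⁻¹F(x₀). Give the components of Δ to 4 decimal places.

(-0.9551, -1.3795)

At (3, 2): F = (85.0000, 16.778112).
Jacobian J = [[4·s·t + 6·s + 3·t + 2, 2·s^2 + 3·s], [2, -2·t + 2·exp(t)]].
At the point, J = [[50.0000, 27.0000], [2.0000, 10.778112]] (det J = 484.905610).
Solving J·Δ = −F gives Δ = (-0.9551, -1.3795).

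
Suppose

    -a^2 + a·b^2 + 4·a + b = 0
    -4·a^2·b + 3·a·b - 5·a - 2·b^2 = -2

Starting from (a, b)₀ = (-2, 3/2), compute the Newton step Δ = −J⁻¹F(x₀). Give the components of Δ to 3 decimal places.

At (-2, 3/2): F = (-15.000, -25.500).
Jacobian J = [[-2·a + b^2 + 4, 2·a·b + 1], [-8·a·b + 3·b - 5, -4·a^2 + 3·a - 4·b]].
At the point, J = [[10.250, -5.000], [23.500, -28.000]] (det J = -169.500).
Solving J·Δ = −F gives Δ = (1.726, 0.538).

(1.726, 0.538)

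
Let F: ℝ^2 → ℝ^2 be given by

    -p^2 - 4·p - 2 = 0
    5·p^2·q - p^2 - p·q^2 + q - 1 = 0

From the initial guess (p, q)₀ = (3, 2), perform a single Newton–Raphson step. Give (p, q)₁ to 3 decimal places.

(0.700, 3.324)

At (3, 2): F = (-23.000, 70.000).
Jacobian J = [[-2·p - 4, 0], [10·p·q - 2·p - q^2, 5·p^2 - 2·p·q + 1]].
At the point, J = [[-10.000, 0.000], [50.000, 34.000]] (det J = -340.000).
Solving J·Δ = −F gives Δ = (-2.300, 1.324).
Then the next iterate is (p, q)₁ = (0.700, 3.324).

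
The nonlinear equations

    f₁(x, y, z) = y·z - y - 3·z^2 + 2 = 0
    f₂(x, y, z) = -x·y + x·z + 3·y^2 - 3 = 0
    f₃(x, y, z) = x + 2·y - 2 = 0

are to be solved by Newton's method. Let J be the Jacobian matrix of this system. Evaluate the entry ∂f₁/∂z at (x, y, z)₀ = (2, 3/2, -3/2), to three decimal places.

10.500

∂f₁/∂z = y - 6·z.
At (2, 3/2, -3/2) this is 10.500.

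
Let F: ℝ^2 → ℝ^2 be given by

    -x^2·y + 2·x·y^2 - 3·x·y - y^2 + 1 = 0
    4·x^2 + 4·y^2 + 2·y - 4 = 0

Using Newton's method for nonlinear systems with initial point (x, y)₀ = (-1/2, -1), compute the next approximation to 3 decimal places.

At (-1/2, -1): F = (-2.250, -1.000).
Jacobian J = [[-2·x·y + 2·y^2 - 3·y, -x^2 + 4·x·y - 3·x - 2·y], [8·x, 8·y + 2]].
At the point, J = [[4.000, 5.250], [-4.000, -6.000]] (det J = -3.000).
Solving J·Δ = −F gives Δ = (6.250, -4.333).
Then the next iterate is (x, y)₁ = (5.750, -5.333).

(5.750, -5.333)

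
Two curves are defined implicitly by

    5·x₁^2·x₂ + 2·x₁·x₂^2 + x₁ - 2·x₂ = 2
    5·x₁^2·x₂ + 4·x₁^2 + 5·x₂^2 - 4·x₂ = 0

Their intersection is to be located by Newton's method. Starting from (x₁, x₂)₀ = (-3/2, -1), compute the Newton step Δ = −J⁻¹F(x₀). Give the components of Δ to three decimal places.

(-0.626, 1.772)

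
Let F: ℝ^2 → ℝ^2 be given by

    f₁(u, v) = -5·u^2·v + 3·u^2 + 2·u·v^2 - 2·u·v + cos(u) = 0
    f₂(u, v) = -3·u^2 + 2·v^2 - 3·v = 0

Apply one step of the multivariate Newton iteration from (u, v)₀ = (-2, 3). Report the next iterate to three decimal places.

(-1.249, 2.333)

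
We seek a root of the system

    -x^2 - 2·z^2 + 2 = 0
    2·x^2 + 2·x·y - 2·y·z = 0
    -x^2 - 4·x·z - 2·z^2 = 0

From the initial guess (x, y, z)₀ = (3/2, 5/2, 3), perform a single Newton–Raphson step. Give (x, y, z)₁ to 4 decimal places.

(0.4643, -0.1944, 1.7381)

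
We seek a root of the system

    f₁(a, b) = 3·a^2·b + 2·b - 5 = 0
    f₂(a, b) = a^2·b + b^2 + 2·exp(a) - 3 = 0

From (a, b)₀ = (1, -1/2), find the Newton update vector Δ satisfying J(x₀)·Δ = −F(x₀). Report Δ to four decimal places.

At (1, -1/2): F = (-7.5000, 2.186564).
Jacobian J = [[6·a·b, 3·a^2 + 2], [2·a·b + 2·exp(a), a^2 + 2·b]].
At the point, J = [[-3.0000, 5.0000], [4.436564, 0.0000]] (det J = -22.182818).
Solving J·Δ = −F gives Δ = (-0.4929, 1.2043).

(-0.4929, 1.2043)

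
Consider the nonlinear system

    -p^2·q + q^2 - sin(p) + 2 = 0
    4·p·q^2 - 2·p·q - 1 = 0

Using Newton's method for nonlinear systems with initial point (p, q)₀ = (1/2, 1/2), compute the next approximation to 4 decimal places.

(2.2390, 1.5000)

At (1/2, 1/2): F = (1.645574, -1.0000).
Jacobian J = [[-2·p·q - cos(p), -p^2 + 2·q], [4·q^2 - 2·q, 8·p·q - 2·p]].
At the point, J = [[-1.377583, 0.7500], [0.0000, 1.0000]] (det J = -1.377583).
Solving J·Δ = −F gives Δ = (1.7390, 1.0000).
Then the next iterate is (p, q)₁ = (2.2390, 1.5000).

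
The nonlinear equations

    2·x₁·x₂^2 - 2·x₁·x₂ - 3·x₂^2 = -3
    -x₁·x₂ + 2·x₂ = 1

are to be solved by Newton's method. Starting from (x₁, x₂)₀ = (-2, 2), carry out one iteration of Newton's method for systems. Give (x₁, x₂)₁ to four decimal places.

At (-2, 2): F = (-17.0000, 7.0000).
Jacobian J = [[2·x₂^2 - 2·x₂, 4·x₁·x₂ - 2·x₁ - 6·x₂], [-x₂, -x₁ + 2]].
At the point, J = [[4.0000, -24.0000], [-2.0000, 4.0000]] (det J = -32.0000).
Solving J·Δ = −F gives Δ = (3.1250, -0.1875).
Then the next iterate is (x₁, x₂)₁ = (1.1250, 1.8125).

(1.1250, 1.8125)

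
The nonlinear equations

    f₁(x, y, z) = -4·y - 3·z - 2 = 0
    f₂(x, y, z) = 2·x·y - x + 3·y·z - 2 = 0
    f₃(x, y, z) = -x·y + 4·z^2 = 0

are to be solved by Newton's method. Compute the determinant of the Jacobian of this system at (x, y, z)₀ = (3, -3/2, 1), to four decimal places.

J = [[0, -4, -3], [2·y - 1, 2·x + 3·z, 3·y], [-y, -x, 8·z]].
At the point, J = [[0.0000, -4.0000, -3.0000], [-4.0000, 9.0000, -4.5000], [1.5000, -3.0000, 8.0000]].
det J = -96.5000.

-96.5000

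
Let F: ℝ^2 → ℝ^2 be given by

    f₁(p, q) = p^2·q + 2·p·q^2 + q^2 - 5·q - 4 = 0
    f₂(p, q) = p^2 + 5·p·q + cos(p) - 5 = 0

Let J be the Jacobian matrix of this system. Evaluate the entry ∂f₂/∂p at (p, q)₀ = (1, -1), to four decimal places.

-3.8415

∂f₂/∂p = 2·p + 5·q - sin(p).
At (1, -1) this is -3.8415.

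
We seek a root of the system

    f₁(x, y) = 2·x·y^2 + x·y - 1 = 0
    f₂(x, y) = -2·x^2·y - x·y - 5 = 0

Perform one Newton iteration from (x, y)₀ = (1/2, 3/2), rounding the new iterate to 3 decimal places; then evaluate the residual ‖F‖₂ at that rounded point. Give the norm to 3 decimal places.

At (1/2, 3/2): F = (2.000, -6.500).
Jacobian J = [[2·y^2 + y, 4·x·y + x], [-4·x·y - y, -2·x^2 - x]].
At the point, J = [[6.000, 3.500], [-4.500, -1.000]] (det J = 9.750).
Solving J·Δ = −F gives Δ = (-2.128, 3.077).
Then the next iterate is (x, y)₁ = (-1.628, 4.577).
Re-evaluating at (-1.628, 4.577): F = (-76.66107, -21.81026), so ‖F‖₂ = 79.703.

79.703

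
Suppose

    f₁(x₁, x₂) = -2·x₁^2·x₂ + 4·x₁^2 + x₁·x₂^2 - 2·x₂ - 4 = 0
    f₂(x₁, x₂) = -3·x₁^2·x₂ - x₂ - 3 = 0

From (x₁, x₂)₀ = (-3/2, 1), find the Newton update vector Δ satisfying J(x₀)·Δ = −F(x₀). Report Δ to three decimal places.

(0.635, -0.650)

At (-3/2, 1): F = (-3.000, -10.750).
Jacobian J = [[-4·x₁·x₂ + 8·x₁ + x₂^2, -2·x₁^2 + 2·x₁·x₂ - 2], [-6·x₁·x₂, -3·x₁^2 - 1]].
At the point, J = [[-5.000, -9.500], [9.000, -7.750]] (det J = 124.250).
Solving J·Δ = −F gives Δ = (0.635, -0.650).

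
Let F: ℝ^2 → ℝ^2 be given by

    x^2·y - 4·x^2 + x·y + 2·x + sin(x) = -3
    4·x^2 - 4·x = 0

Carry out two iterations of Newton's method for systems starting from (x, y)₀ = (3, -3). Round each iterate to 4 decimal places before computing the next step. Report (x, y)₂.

(1.2462, -1.4112)

At (3, -3): F = (-62.858880, 24.0000).
Jacobian J = [[2·x·y - 8·x + y + cos(x) + 2, x^2 + x], [8·x - 4, 0]].
At the point, J = [[-43.989992, 12.0000], [20.0000, 0.0000]] (det J = -240.0000).
Solving J·Δ = −F gives Δ = (-1.2000, 0.8392).
Then the next iterate is (x, y)₁ = (1.8000, -2.1608).
Round to (1.8000, -2.1608) and repeat: F = (-16.276584, 5.7600), J = [[-22.566882, 5.0400], [10.4000, 0.0000]].
Δ = (-0.5538, 0.7496), so (x, y)₂ = (1.2462, -1.4112).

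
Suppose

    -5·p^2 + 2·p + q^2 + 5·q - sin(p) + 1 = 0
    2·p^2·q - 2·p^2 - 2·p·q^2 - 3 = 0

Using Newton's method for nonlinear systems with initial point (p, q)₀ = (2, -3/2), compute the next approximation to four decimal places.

(0.8133, -1.3537)

At (2, -3/2): F = (-21.159297, -32.0000).
Jacobian J = [[-10·p - cos(p) + 2, 2·q + 5], [4·p·q - 4·p - 2·q^2, 2·p^2 - 4·p·q]].
At the point, J = [[-17.583853, 2.0000], [-24.5000, 20.0000]] (det J = -302.677063).
Solving J·Δ = −F gives Δ = (-1.1867, 0.1463).
Then the next iterate is (p, q)₁ = (0.8133, -1.3537).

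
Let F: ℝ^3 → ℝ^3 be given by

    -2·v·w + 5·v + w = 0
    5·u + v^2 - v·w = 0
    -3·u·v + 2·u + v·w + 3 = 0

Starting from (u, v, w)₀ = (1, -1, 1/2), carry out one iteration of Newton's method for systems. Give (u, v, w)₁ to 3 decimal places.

(-0.150, -0.500, 1.000)

At (1, -1, 1/2): F = (-3.500, 6.500, 7.500).
Jacobian J = [[0, -2·w + 5, -2·v + 1], [5, 2·v - w, -v], [-3·v + 2, -3·u + w, v]].
At the point, J = [[0.000, 4.000, 3.000], [5.000, -2.500, 1.000], [5.000, -2.500, -1.000]] (det J = 40.000).
Solving J·Δ = −F gives Δ = (-1.150, 0.500, 0.500).
Then the next iterate is (u, v, w)₁ = (-0.150, -0.500, 1.000).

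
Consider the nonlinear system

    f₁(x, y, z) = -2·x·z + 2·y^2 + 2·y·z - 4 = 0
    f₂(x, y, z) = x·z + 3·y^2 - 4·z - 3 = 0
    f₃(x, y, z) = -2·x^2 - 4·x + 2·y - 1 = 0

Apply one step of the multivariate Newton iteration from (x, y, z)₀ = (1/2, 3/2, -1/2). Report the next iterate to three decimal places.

At (1/2, 3/2, -1/2): F = (-0.500, 5.500, -0.500).
Jacobian J = [[-2·z, 4·y + 2·z, -2·x + 2·y], [z, 6·y, x - 4], [-4·x - 4, 2, 0]].
At the point, J = [[1.000, 5.000, 2.000], [-0.500, 9.000, -3.500], [-6.000, 2.000, 0.000]] (det J = 218.000).
Solving J·Δ = −F gives Δ = (-0.166, -0.249, 0.955).
Then the next iterate is (x, y, z)₁ = (0.334, 1.251, 0.455).

(0.334, 1.251, 0.455)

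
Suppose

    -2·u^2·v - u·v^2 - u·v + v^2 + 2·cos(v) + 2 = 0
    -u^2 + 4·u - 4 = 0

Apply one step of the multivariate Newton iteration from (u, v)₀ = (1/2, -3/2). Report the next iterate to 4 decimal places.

(1.2500, 11.2799)

At (1/2, -3/2): F = (4.766474, -2.2500).
Jacobian J = [[-4·u·v - v^2 - v, -2·u^2 - 2·u·v - u + 2·v - 2·sin(v)], [-2·u + 4, 0]].
At the point, J = [[2.2500, -0.505010], [3.0000, 0.0000]] (det J = 1.515030).
Solving J·Δ = −F gives Δ = (0.7500, 12.7799).
Then the next iterate is (u, v)₁ = (1.2500, 11.2799).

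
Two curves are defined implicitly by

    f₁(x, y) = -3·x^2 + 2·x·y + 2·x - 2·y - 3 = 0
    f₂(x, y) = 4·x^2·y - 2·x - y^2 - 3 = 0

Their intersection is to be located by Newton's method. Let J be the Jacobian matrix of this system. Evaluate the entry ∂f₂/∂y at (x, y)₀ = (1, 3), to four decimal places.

-2.0000

∂f₂/∂y = 4·x^2 - 2·y.
At (1, 3) this is -2.0000.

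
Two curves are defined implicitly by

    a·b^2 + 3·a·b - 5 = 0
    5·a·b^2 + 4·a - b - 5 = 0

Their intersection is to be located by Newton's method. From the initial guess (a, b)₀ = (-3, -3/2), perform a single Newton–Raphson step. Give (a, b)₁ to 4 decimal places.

(-2.2222, -0.6503)

At (-3, -3/2): F = (1.7500, -49.2500).
Jacobian J = [[b^2 + 3·b, 2·a·b + 3·a], [5·b^2 + 4, 10·a·b - 1]].
At the point, J = [[-2.2500, 0.0000], [15.2500, 44.0000]] (det J = -99.0000).
Solving J·Δ = −F gives Δ = (0.7778, 0.8497).
Then the next iterate is (a, b)₁ = (-2.2222, -0.6503).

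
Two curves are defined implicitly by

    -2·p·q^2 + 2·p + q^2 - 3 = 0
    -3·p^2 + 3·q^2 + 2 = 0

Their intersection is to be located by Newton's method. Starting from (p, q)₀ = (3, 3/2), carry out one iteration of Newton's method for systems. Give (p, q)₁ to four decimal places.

At (3, 3/2): F = (-8.2500, -18.2500).
Jacobian J = [[-2·q^2 + 2, -4·p·q + 2·q], [-6·p, 6·q]].
At the point, J = [[-2.5000, -15.0000], [-18.0000, 9.0000]] (det J = -292.5000).
Solving J·Δ = −F gives Δ = (-1.1897, -0.3517).
Then the next iterate is (p, q)₁ = (1.8103, 1.1483).

(1.8103, 1.1483)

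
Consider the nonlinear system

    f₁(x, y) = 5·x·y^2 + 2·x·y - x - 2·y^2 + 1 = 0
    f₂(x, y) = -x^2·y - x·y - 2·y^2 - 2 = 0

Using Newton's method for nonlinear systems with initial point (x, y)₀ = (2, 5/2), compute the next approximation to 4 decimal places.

(27.2857, -19.0982)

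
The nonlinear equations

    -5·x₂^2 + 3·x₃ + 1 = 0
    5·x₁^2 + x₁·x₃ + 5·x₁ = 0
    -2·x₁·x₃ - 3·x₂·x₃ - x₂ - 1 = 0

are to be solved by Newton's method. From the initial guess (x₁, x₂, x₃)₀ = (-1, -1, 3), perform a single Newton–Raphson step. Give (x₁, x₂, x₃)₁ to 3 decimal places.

(-1.182, -0.709, 0.364)

At (-1, -1, 3): F = (5.000, -3.000, 15.000).
Jacobian J = [[0, -10·x₂, 3], [10·x₁ + x₃ + 5, 0, x₁], [-2·x₃, -3·x₃ - 1, -2·x₁ - 3·x₂]].
At the point, J = [[0.000, 10.000, 3.000], [-2.000, 0.000, -1.000], [-6.000, -10.000, 5.000]] (det J = 220.000).
Solving J·Δ = −F gives Δ = (-0.182, 0.291, -2.636).
Then the next iterate is (x₁, x₂, x₃)₁ = (-1.182, -0.709, 0.364).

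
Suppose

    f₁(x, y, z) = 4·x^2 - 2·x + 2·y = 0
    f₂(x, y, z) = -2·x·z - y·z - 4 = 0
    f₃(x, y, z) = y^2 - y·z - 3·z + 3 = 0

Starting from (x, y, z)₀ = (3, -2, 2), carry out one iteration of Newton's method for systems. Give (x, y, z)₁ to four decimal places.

At (3, -2, 2): F = (26.0000, -12.0000, 5.0000).
Jacobian J = [[8·x - 2, 2, 0], [-2·z, -z, -2·x - y], [0, 2·y - z, -y - 3]].
At the point, J = [[22.0000, 2.0000, 0.0000], [-4.0000, -2.0000, -4.0000], [0.0000, -6.0000, -1.0000]] (det J = -492.0000).
Solving J·Δ = −F gives Δ = (-1.2927, 1.2195, -2.3171).
Then the next iterate is (x, y, z)₁ = (1.7073, -0.7805, -0.3171).

(1.7073, -0.7805, -0.3171)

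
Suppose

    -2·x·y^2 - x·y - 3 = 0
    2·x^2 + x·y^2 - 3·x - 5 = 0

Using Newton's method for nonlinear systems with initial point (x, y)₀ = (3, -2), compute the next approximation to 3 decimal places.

(2.582, -1.119)

At (3, -2): F = (-21.000, 16.000).
Jacobian J = [[-2·y^2 - y, -4·x·y - x], [4·x + y^2 - 3, 2·x·y]].
At the point, J = [[-6.000, 21.000], [13.000, -12.000]] (det J = -201.000).
Solving J·Δ = −F gives Δ = (-0.418, 0.881).
Then the next iterate is (x, y)₁ = (2.582, -1.119).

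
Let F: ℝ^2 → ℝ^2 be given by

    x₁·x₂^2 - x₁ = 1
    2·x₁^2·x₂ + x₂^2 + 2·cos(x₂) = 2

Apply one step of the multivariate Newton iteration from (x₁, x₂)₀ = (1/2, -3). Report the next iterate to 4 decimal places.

At (1/2, -3): F = (3.0000, 3.520015).
Jacobian J = [[x₂^2 - 1, 2·x₁·x₂], [4·x₁·x₂, 2·x₁^2 + 2·x₂ - 2·sin(x₂)]].
At the point, J = [[8.0000, -3.0000], [-6.0000, -5.217760]] (det J = -59.742080).
Solving J·Δ = −F gives Δ = (-0.0853, 0.7727).
Then the next iterate is (x₁, x₂)₁ = (0.4147, -2.2273).

(0.4147, -2.2273)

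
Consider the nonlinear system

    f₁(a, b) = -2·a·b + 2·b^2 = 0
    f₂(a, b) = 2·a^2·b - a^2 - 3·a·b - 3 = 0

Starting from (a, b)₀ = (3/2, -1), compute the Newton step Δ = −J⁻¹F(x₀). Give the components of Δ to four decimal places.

(-0.8750, 0.4643)

At (3/2, -1): F = (5.0000, -5.2500).
Jacobian J = [[-2·b, -2·a + 4·b], [4·a·b - 2·a - 3·b, 2·a^2 - 3·a]].
At the point, J = [[2.0000, -7.0000], [-6.0000, 0.0000]] (det J = -42.0000).
Solving J·Δ = −F gives Δ = (-0.8750, 0.4643).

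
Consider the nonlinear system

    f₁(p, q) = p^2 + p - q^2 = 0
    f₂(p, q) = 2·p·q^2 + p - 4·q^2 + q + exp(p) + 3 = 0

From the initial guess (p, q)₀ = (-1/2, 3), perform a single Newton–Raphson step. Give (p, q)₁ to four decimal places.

(-0.7966, 1.4583)

At (-1/2, 3): F = (-9.2500, -38.893469).
Jacobian J = [[2·p + 1, -2·q], [2·q^2 + exp(p) + 1, 4·p·q - 8·q + 1]].
At the point, J = [[0.0000, -6.0000], [19.606531, -29.0000]] (det J = 117.639184).
Solving J·Δ = −F gives Δ = (-0.2966, -1.5417).
Then the next iterate is (p, q)₁ = (-0.7966, 1.4583).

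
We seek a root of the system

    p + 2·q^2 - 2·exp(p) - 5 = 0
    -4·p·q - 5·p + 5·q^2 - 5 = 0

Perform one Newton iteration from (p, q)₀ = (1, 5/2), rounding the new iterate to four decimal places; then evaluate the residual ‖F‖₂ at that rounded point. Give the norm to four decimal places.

2.6421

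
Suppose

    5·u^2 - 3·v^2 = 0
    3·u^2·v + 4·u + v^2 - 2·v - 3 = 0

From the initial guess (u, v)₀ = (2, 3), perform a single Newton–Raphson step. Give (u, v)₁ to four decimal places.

At (2, 3): F = (-7.0000, 44.0000).
Jacobian J = [[10·u, -6·v], [6·u·v + 4, 3·u^2 + 2·v - 2]].
At the point, J = [[20.0000, -18.0000], [40.0000, 16.0000]] (det J = 1040.0000).
Solving J·Δ = −F gives Δ = (-0.6538, -1.1154).
Then the next iterate is (u, v)₁ = (1.3462, 1.8846).

(1.3462, 1.8846)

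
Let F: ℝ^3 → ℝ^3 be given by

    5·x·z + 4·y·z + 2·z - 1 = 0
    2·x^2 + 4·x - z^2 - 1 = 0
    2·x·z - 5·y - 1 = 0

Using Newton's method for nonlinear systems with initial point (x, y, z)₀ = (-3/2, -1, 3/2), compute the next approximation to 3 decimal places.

At (-3/2, -1, 3/2): F = (-15.250, -4.750, -0.500).
Jacobian J = [[5·z, 4·z, 5·x + 4·y + 2], [4·x + 4, 0, -2·z], [2·z, -5, 2·x]].
At the point, J = [[7.500, 6.000, -9.500], [-2.000, 0.000, -3.000], [3.000, -5.000, -3.000]] (det J = -297.500).
Solving J·Δ = −F gives Δ = (-0.247, 0.603, -1.419).
Then the next iterate is (x, y, z)₁ = (-1.747, -0.397, 0.081).

(-1.747, -0.397, 0.081)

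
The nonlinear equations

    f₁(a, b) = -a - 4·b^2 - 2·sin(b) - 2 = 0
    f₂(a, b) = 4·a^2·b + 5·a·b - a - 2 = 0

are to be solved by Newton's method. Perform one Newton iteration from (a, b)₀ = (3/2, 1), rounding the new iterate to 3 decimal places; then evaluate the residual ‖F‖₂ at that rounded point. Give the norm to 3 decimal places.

At (3/2, 1): F = (-9.18294, 13.000).
Jacobian J = [[-1, -8·b - 2·cos(b)], [8·a·b + 5·b - 1, 4·a^2 + 5·a]].
At the point, J = [[-1.000, -9.08060], [16.000, 16.500]] (det J = 128.78967).
Solving J·Δ = −F gives Δ = (0.260, -1.040).
Then the next iterate is (a, b)₁ = (1.760, -0.040).
Re-evaluating at (1.760, -0.040): F = (-3.68642, -4.60762), so ‖F‖₂ = 5.901.

5.901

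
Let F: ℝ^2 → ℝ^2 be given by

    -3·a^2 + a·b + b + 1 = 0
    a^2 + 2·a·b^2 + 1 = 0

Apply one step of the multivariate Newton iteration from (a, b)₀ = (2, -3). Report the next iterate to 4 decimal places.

(0.7857, -2.4048)

At (2, -3): F = (-20.0000, 41.0000).
Jacobian J = [[-6·a + b, a + 1], [2·a + 2·b^2, 4·a·b]].
At the point, J = [[-15.0000, 3.0000], [22.0000, -24.0000]] (det J = 294.0000).
Solving J·Δ = −F gives Δ = (-1.2143, 0.5952).
Then the next iterate is (a, b)₁ = (0.7857, -2.4048).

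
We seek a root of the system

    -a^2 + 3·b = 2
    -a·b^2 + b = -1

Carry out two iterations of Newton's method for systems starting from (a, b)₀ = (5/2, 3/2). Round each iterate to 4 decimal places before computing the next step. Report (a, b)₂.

(1.3893, 1.2891)

At (5/2, 3/2): F = (-3.7500, -3.1250).
Jacobian J = [[-2·a, 3], [-b^2, -2·a·b + 1]].
At the point, J = [[-5.0000, 3.0000], [-2.2500, -6.5000]] (det J = 39.2500).
Solving J·Δ = −F gives Δ = (-0.8599, -0.1831).
Then the next iterate is (a, b)₁ = (1.6401, 1.3169).
Round to (1.6401, 1.3169) and repeat: F = (-0.739228, -0.527403), J = [[-3.2802, 3.0000], [-1.734226, -3.319695]].
Δ = (-0.2508, -0.0278), so (a, b)₂ = (1.3893, 1.2891).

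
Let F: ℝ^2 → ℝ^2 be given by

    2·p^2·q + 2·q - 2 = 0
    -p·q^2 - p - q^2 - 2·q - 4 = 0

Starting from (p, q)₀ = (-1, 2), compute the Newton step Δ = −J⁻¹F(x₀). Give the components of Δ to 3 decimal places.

(-0.444, -2.389)

At (-1, 2): F = (6.000, -7.000).
Jacobian J = [[4·p·q, 2·p^2 + 2], [-q^2 - 1, -2·p·q - 2·q - 2]].
At the point, J = [[-8.000, 4.000], [-5.000, -2.000]] (det J = 36.000).
Solving J·Δ = −F gives Δ = (-0.444, -2.389).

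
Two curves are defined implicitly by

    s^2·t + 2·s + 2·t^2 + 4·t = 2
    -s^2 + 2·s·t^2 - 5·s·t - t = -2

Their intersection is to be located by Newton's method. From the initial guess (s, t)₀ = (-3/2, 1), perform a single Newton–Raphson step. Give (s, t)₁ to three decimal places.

At (-3/2, 1): F = (3.250, 3.250).
Jacobian J = [[2·s·t + 2, s^2 + 4·t + 4], [-2·s + 2·t^2 - 5·t, 4·s·t - 5·s - 1]].
At the point, J = [[-1.000, 10.250], [0.000, 0.500]] (det J = -0.500).
Solving J·Δ = −F gives Δ = (-63.375, -6.500).
Then the next iterate is (s, t)₁ = (-64.875, -5.500).

(-64.875, -5.500)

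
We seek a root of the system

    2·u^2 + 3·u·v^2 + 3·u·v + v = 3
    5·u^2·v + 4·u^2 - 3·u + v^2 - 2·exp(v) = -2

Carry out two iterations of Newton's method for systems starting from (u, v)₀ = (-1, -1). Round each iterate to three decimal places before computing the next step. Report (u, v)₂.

(-3.635, -3.424)

At (-1, -1): F = (-2.000, 4.26424).
Jacobian J = [[4·u + 3·v^2 + 3·v, 6·u·v + 3·u + 1], [10·u·v + 8·u - 3, 5·u^2 + 2·v - 2·exp(v)]].
At the point, J = [[-4.000, 4.000], [-1.000, 2.26424]] (det J = -5.05696).
Solving J·Δ = −F gives Δ = (-4.268, -3.768).
Then the next iterate is (u, v)₁ = (-5.268, -4.768).
Round to (-5.268, -4.768) and repeat: F = (-236.19623, -510.07536), J = [[32.82547, 135.90294], [206.03424, 129.20613]].
Δ = (1.633, 1.344), so (u, v)₂ = (-3.635, -3.424).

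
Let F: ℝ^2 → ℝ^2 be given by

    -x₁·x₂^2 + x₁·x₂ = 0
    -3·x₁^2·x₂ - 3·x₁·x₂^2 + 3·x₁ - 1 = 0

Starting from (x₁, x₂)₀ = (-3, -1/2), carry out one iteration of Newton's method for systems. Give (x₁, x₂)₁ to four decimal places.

At (-3, -1/2): F = (2.2500, 5.7500).
Jacobian J = [[-x₂^2 + x₂, -2·x₁·x₂ + x₁], [-6·x₁·x₂ - 3·x₂^2 + 3, -3·x₁^2 - 6·x₁·x₂]].
At the point, J = [[-0.7500, -6.0000], [-6.7500, -36.0000]] (det J = -13.5000).
Solving J·Δ = −F gives Δ = (-3.4444, 0.8056).
Then the next iterate is (x₁, x₂)₁ = (-6.4444, 0.3056).

(-6.4444, 0.3056)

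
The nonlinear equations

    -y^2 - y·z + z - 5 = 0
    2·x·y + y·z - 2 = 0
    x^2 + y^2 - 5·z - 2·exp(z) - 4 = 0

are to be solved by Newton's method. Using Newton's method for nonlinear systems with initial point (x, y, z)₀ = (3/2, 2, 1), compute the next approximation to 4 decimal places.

At (3/2, 2, 1): F = (-10.0000, 6.0000, -8.186564).
Jacobian J = [[0, -2·y - z, -y + 1], [2·y, 2·x + z, y], [2·x, 2·y, -2·exp(z) - 5]].
At the point, J = [[0.0000, -5.0000, -1.0000], [4.0000, 4.0000, 2.0000], [3.0000, 4.0000, -10.436564]] (det J = -242.731273).
Solving J·Δ = −F gives Δ = (0.8630, -1.7580, -1.2101).
Then the next iterate is (x, y, z)₁ = (2.3630, 0.2420, -0.2101).

(2.3630, 0.2420, -0.2101)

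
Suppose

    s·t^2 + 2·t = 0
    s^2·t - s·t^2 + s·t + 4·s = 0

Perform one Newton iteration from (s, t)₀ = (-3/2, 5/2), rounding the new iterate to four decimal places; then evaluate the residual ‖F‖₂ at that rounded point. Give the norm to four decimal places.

1.3632

At (-3/2, 5/2): F = (-4.3750, 5.2500).
Jacobian J = [[t^2, 2·s·t + 2], [2·s·t - t^2 + t + 4, s^2 - 2·s·t + s]].
At the point, J = [[6.2500, -5.5000], [-7.2500, 8.2500]] (det J = 11.6875).
Solving J·Δ = −F gives Δ = (0.6176, -0.0936).
Then the next iterate is (s, t)₁ = (-0.8824, 2.4064).
Re-evaluating at (-0.8824, 2.4064): F = (-0.296967, 1.330455), so ‖F‖₂ = 1.3632.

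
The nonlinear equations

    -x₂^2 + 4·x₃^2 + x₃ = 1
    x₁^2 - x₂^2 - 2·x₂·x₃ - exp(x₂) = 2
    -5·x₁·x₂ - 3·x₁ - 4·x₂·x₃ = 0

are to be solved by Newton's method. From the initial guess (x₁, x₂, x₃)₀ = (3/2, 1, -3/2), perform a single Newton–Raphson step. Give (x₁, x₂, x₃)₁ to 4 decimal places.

(0.7625, -1.7172, -0.5060)

At (3/2, 1, -3/2): F = (5.5000, -0.468282, -6.0000).
Jacobian J = [[0, -2·x₂, 8·x₃ + 1], [2·x₁, -2·x₂ - 2·x₃ - exp(x₂), -2·x₂], [-5·x₂ - 3, -5·x₁ - 4·x₃, -4·x₂]].
At the point, J = [[0.0000, -2.0000, -11.0000], [3.0000, -1.718282, -2.0000], [-8.0000, -1.5000, -4.0000]] (det J = 144.708801).
Solving J·Δ = −F gives Δ = (-0.7375, -2.7172, 0.9940).
Then the next iterate is (x₁, x₂, x₃)₁ = (0.7625, -1.7172, -0.5060).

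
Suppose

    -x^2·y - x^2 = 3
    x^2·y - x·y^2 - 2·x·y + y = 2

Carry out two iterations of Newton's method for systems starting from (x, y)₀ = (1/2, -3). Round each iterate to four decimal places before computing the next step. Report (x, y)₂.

(1.5255, 1.5318)

At (1/2, -3): F = (-2.5000, -7.2500).
Jacobian J = [[-2·x·y - 2·x, -x^2], [2·x·y - y^2 - 2·y, x^2 - 2·x·y - 2·x + 1]].
At the point, J = [[2.0000, -0.2500], [-6.0000, 3.2500]] (det J = 5.0000).
Solving J·Δ = −F gives Δ = (1.9875, 5.9000).
Then the next iterate is (x, y)₁ = (2.4875, 2.9000).
Round to (2.4875, 2.9000) and repeat: F = (-27.131859, -16.503172), J = [[-19.4025, -6.187656], [0.2175, -12.214844]].
Δ = (-0.9620, -1.3682), so (x, y)₂ = (1.5255, 1.5318).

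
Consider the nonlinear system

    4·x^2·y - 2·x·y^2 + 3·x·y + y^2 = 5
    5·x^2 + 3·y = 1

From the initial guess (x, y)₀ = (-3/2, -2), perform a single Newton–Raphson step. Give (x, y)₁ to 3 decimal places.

At (-3/2, -2): F = (2.000, 4.250).
Jacobian J = [[8·x·y - 2·y^2 + 3·y, 4·x^2 - 4·x·y + 3·x + 2·y], [10·x, 3]].
At the point, J = [[10.000, -11.500], [-15.000, 3.000]] (det J = -142.500).
Solving J·Δ = −F gives Δ = (0.385, 0.509).
Then the next iterate is (x, y)₁ = (-1.115, -1.491).

(-1.115, -1.491)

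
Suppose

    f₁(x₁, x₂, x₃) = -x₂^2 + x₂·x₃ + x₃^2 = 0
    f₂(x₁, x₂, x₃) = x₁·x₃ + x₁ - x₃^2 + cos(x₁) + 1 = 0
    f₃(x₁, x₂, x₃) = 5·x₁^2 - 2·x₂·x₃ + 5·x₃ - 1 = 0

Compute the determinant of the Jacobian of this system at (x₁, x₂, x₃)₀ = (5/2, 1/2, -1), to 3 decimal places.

J = [[0, -2·x₂ + x₃, x₂ + 2·x₃], [x₃ - sin(x₁) + 1, 0, x₁ - 2·x₃], [10·x₁, -2·x₃, -2·x₂ + 5]].
At the point, J = [[0.000, -2.000, -1.500], [-0.59847, 0.000, 4.500], [25.000, 2.000, 4.000]].
det J = -227.992.

-227.992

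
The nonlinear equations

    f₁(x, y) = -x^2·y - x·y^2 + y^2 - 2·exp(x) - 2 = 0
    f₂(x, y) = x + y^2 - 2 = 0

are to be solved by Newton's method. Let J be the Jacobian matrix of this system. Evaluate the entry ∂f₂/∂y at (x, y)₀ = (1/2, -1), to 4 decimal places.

-2.0000

∂f₂/∂y = 2·y.
At (1/2, -1) this is -2.0000.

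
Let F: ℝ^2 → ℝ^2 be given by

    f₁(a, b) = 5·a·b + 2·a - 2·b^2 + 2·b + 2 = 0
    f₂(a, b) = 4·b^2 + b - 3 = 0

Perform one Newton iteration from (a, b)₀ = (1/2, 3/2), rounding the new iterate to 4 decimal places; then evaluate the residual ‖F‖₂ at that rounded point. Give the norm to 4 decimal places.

1.7867

At (1/2, 3/2): F = (5.2500, 7.5000).
Jacobian J = [[5·b + 2, 5·a - 4·b + 2], [0, 8·b + 1]].
At the point, J = [[9.5000, -1.5000], [0.0000, 13.0000]] (det J = 123.5000).
Solving J·Δ = −F gives Δ = (-0.6437, -0.5769).
Then the next iterate is (a, b)₁ = (-0.1437, 0.9231).
Re-evaluating at (-0.1437, 0.9231): F = (1.191325, 1.331554), so ‖F‖₂ = 1.7867.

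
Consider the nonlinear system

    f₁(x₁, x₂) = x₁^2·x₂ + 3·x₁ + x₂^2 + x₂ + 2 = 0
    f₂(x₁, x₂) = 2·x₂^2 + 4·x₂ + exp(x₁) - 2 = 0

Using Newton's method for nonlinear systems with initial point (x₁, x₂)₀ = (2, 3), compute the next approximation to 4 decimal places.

(1.2268, 1.1453)

At (2, 3): F = (32.0000, 35.389056).
Jacobian J = [[2·x₁·x₂ + 3, x₁^2 + 2·x₂ + 1], [exp(x₁), 4·x₂ + 4]].
At the point, J = [[15.0000, 11.0000], [7.389056, 16.0000]] (det J = 158.720383).
Solving J·Δ = −F gives Δ = (-0.7732, -1.8547).
Then the next iterate is (x₁, x₂)₁ = (1.2268, 1.1453).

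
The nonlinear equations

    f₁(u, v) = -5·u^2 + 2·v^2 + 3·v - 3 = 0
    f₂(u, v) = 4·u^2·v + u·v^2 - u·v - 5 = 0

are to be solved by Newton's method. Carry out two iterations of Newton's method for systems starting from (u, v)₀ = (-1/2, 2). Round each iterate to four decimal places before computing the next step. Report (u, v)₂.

(-1.0060, 1.3860)

At (-1/2, 2): F = (9.7500, -4.0000).
Jacobian J = [[-10·u, 4·v + 3], [8·u·v + v^2 - v, 4·u^2 + 2·u·v - u]].
At the point, J = [[5.0000, 11.0000], [-6.0000, -0.5000]] (det J = 63.5000).
Solving J·Δ = −F gives Δ = (-0.6161, -0.6063).
Then the next iterate is (u, v)₁ = (-1.1161, 1.3937).
Round to (-1.1161, 1.3937) and repeat: F = (-1.162497, 1.332009), J = [[11.1610, 8.5748], [-11.895369, 2.987800]].
Δ = (0.1101, -0.0077), so (u, v)₂ = (-1.0060, 1.3860).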